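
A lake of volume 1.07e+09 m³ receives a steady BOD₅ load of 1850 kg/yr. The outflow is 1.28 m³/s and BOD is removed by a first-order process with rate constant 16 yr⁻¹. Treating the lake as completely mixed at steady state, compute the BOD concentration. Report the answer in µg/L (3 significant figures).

Outflow Q = 1.28 m³/s × 3.156e+07 s/yr = 4.039e+07 m³/yr.
Steady-state CSTR mass balance: W = Q·C + k·V·C, so C = W/(Q + kV).
Q + kV = 4.039e+07 + 16·1.07e+09 = 1.716e+10 m³/yr.
C = 1850/1.716e+10 = 1.078e-07 kg/m³ = 0.0001078 mg/L = 0.1078 µg/L.

0.108 µg/L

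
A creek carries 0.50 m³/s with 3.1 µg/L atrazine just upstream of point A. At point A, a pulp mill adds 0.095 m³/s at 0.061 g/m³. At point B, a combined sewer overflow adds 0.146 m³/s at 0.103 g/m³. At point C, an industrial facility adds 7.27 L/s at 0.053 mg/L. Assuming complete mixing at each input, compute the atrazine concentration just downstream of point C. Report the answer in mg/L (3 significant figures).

3.1 µg/L = 0.0031 mg/L.
After input A: C = (0.5·0.0031 + 0.095·0.061) / 0.595 = 0.01234 mg/L.
After input B: C = (0.595·0.01234 + 0.146·0.103) / 0.741 = 0.03021 mg/L.
7.27 L/s = 0.00727 m³/s.
After input C: C = (0.741·0.03021 + 0.00727·0.053) / 0.7483 = 0.03043 mg/L.

0.0304 mg/L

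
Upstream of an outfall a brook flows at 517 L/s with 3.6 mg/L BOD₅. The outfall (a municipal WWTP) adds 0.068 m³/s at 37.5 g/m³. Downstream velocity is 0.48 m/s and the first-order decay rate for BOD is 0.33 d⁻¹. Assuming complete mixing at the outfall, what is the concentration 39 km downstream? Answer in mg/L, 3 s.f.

517 L/s = 0.517 m³/s.
After complete mixing, C₀ = (0.068·37.5 + 0.517·3.6) / 0.585 = 7.541 mg/L.
Travel time t = 3.9e+04 m / 0.48 m/s = 8.125e+04 s = 0.9404 d.
C = 7.541·exp(−0.33·0.9404) = 7.541·0.7332 = 5.529 mg/L.

5.53 mg/L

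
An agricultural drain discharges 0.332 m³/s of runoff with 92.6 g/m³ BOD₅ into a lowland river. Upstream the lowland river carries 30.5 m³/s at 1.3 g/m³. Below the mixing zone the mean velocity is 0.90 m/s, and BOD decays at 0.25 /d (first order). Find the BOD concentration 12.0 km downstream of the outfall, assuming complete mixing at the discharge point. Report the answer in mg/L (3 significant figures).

After complete mixing, C₀ = (0.332·92.6 + 30.5·1.3) / 30.83 = 2.283 mg/L.
Travel time t = 1.2e+04 m / 0.90 m/s = 1.333e+04 s = 0.1543 d.
C = 2.283·exp(−0.25·0.1543) = 2.283·0.9622 = 2.197 mg/L.

2.20 mg/L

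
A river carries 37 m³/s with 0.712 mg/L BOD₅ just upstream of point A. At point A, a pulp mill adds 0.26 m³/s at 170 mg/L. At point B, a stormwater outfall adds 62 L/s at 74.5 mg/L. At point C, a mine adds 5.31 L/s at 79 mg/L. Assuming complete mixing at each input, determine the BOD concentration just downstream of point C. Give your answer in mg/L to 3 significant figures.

After input A: C = (37·0.712 + 0.26·170) / 37.26 = 1.893 mg/L.
62 L/s = 0.062 m³/s.
After input B: C = (37.26·1.893 + 0.062·74.5) / 37.32 = 2.014 mg/L.
5.31 L/s = 0.00531 m³/s.
After input C: C = (37.32·2.014 + 0.00531·79) / 37.33 = 2.025 mg/L.

2.02 mg/L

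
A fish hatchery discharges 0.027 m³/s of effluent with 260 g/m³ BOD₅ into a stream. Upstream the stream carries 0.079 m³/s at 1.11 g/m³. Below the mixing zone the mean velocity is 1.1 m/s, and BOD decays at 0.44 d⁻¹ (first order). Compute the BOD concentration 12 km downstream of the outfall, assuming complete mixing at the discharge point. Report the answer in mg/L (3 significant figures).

After complete mixing, C₀ = (0.027·260 + 0.079·1.11) / 0.106 = 67.05 mg/L.
Travel time t = 1.2e+04 m / 1.1 m/s = 1.091e+04 s = 0.1263 d.
C = 67.05·exp(−0.44·0.1263) = 67.05·0.946 = 63.43 mg/L.

63.4 mg/L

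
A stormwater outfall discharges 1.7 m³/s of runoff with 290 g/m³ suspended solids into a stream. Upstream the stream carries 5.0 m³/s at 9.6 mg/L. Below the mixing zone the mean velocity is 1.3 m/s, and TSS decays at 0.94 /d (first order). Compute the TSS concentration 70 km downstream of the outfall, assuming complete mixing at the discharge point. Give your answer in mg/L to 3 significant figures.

44.9 mg/L

After complete mixing, C₀ = (1.7·290 + 5·9.6) / 6.7 = 80.75 mg/L.
Travel time t = 7e+04 m / 1.3 m/s = 5.385e+04 s = 0.6232 d.
C = 80.75·exp(−0.94·0.6232) = 80.75·0.5566 = 44.95 mg/L.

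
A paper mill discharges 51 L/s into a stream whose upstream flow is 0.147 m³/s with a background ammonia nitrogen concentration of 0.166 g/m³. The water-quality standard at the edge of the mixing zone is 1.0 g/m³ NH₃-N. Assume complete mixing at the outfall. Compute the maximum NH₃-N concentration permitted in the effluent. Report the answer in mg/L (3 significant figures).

3.40 mg/L

51 L/s = 0.051 m³/s.
Mass balance: 1·0.198 = 0.051·Cₑ + 0.147·0.166.
Cₑ = (0.198 − 0.0244) / 0.051 = 3.404 mg/L.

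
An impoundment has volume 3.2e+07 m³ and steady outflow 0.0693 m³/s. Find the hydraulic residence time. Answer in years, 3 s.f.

14.6 yr

Q = 0.0693 m³/s × 3.156e+07 s/yr = 2.187e+06 m³/yr.
Hydraulic residence time τ = V/Q = 3.2e+07/2.187e+06 = 14.63 yr.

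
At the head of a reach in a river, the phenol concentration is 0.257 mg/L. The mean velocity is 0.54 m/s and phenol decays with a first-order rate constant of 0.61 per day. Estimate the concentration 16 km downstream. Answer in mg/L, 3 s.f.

0.208 mg/L

Travel time t = 16 km / 0.54 m/s = 1.6e+04/0.54 = 2.963e+04 s = 0.3429 d.
First-order decay: C = 0.257·exp(−0.61·0.3429) = 0.257·0.8112 = 0.2085 mg/L.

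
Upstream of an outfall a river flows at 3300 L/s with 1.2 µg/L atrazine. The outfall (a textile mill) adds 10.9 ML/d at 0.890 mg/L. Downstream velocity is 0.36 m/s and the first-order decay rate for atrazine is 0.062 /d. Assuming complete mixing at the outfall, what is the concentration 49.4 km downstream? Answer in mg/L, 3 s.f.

0.0307 mg/L

10.9 ML/d = 0.1262 m³/s.
3300 L/s = 3.3 m³/s.
1.2 µg/L = 0.0012 mg/L.
After complete mixing, C₀ = (0.1262·0.89 + 3.3·0.0012) / 3.426 = 0.03393 mg/L.
Travel time t = 4.94e+04 m / 0.36 m/s = 1.372e+05 s = 1.588 d.
C = 0.03393·exp(−0.062·1.588) = 0.03393·0.9062 = 0.03075 mg/L.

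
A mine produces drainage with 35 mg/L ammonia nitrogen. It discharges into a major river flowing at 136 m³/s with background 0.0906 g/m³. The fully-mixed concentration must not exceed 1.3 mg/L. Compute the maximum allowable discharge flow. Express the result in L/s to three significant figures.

Mass balance at complete mixing: C_std·(Q_w + Q_r) = Q_w·C_e + Q_r·C_b.
Rearranging, Q_w = Q_r·(C_std − C_b)/(C_e − C_std) = 136·(1.3 − 0.0906) / (35 − 1.3) = 4.881 m³/s.
= 4881 L/s.

4880 L/s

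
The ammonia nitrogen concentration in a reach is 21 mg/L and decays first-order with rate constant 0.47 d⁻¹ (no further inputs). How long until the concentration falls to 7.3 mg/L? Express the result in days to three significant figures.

2.25 d

t = ln(C₀/C)/k = ln(21/7.3)/0.47 = 1.057/0.47 = 2.248 d.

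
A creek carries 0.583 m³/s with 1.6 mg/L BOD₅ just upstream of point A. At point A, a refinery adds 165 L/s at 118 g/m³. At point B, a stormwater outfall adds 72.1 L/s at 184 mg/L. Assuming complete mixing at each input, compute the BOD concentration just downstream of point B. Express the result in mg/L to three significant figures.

41.1 mg/L

165 L/s = 0.165 m³/s.
After input A: C = (0.583·1.6 + 0.165·118) / 0.748 = 27.28 mg/L.
72.1 L/s = 0.0721 m³/s.
After input B: C = (0.748·27.28 + 0.0721·184) / 0.8201 = 41.05 mg/L.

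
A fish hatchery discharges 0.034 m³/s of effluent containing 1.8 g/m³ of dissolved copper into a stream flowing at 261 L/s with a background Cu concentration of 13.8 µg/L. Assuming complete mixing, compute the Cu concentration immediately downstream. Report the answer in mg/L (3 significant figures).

261 L/s = 0.261 m³/s.
13.8 µg/L = 0.0138 mg/L.
By mass balance at complete mixing, C = (0.034·1.8 + 0.261·0.0138) / (0.034 + 0.261) = 0.0648/0.295 = 0.2197 mg/L.

0.220 mg/L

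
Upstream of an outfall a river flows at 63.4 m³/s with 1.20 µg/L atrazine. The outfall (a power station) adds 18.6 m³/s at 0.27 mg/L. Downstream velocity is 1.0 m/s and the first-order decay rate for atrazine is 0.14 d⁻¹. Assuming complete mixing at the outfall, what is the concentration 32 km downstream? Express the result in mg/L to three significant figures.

0.0590 mg/L

1.20 µg/L = 0.0012 mg/L.
After complete mixing, C₀ = (18.6·0.27 + 63.4·0.0012) / 82 = 0.06217 mg/L.
Travel time t = 3.2e+04 m / 1.0 m/s = 3.2e+04 s = 0.3704 d.
C = 0.06217·exp(−0.14·0.3704) = 0.06217·0.9495 = 0.05903 mg/L.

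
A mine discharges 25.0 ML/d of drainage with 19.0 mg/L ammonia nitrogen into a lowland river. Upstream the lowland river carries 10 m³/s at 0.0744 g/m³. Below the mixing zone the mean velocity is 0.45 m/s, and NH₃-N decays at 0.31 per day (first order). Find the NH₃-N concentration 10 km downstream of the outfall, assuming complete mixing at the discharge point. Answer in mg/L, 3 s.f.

0.560 mg/L

25.0 ML/d = 0.2894 m³/s.
After complete mixing, C₀ = (0.2894·19 + 10·0.0744) / 10.29 = 0.6066 mg/L.
Travel time t = 1e+04 m / 0.45 m/s = 2.222e+04 s = 0.2572 d.
C = 0.6066·exp(−0.31·0.2572) = 0.6066·0.9234 = 0.5601 mg/L.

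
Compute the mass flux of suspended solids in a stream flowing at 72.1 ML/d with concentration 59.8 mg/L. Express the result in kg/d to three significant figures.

72.1 ML/d = 0.8345 m³/s.
Mass flux = Q·C = 0.8345 m³/s × 59.8 g/m³ = 49.9 g/s.
= 49.9 g/s × 86.4 = 4312 kg/d.

4310 kg/d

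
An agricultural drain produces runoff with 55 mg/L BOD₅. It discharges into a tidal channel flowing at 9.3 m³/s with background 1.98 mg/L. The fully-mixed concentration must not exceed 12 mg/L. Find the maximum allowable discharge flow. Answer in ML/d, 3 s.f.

187 ML/d

Mass balance at complete mixing: C_std·(Q_w + Q_r) = Q_w·C_e + Q_r·C_b.
Rearranging, Q_w = Q_r·(C_std − C_b)/(C_e − C_std) = 9.3·(12 − 1.98) / (55 − 12) = 2.167 m³/s.
= 187.2 ML/d.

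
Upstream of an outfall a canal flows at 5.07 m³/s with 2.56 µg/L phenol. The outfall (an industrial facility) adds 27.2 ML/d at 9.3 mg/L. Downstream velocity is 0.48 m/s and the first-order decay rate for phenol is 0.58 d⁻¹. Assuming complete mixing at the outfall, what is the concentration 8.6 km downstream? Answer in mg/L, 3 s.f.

27.2 ML/d = 0.3148 m³/s.
2.56 µg/L = 0.00256 mg/L.
After complete mixing, C₀ = (0.3148·9.3 + 5.07·0.00256) / 5.385 = 0.5461 mg/L.
Travel time t = 8600 m / 0.48 m/s = 1.792e+04 s = 0.2074 d.
C = 0.5461·exp(−0.58·0.2074) = 0.5461·0.8867 = 0.4842 mg/L.

0.484 mg/L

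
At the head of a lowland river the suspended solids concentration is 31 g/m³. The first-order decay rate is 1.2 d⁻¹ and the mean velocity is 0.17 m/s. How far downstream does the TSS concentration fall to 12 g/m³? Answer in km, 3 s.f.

11.6 km

From C = C₀·e^(−kt), t = ln(C₀/C)/k = ln(31/12)/1.2 = 0.9491/1.2 = 0.7909 d.
Distance = v·t = 0.17 m/s × 6.833e+04 s = 1.162e+04 m = 11.62 km.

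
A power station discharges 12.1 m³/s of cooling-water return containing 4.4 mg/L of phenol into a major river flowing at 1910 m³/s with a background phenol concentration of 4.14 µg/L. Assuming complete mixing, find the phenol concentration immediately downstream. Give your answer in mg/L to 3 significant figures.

4.14 µg/L = 0.00414 mg/L.
Flow-weighted mixing gives C = (12.1·4.4 + 1910·0.00414) / (12.1 + 1910) = 61.15/1922 = 0.03181 mg/L.

0.0318 mg/L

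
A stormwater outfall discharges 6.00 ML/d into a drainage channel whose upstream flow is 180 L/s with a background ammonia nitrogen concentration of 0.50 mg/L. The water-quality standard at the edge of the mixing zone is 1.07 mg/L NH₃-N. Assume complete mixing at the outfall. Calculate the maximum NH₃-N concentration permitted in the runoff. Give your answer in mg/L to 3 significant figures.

2.55 mg/L

6.00 ML/d = 0.06944 m³/s.
180 L/s = 0.18 m³/s.
Mass balance: 1.07·0.2494 = 0.06944·Cₑ + 0.18·0.5.
Cₑ = (0.2669 − 0.09) / 0.06944 = 2.547 mg/L.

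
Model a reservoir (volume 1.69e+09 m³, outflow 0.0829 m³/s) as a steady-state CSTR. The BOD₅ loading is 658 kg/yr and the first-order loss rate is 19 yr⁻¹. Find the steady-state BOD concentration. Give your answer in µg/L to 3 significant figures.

0.0205 µg/L

Outflow Q = 0.0829 m³/s × 3.156e+07 s/yr = 2.616e+06 m³/yr.
Steady-state CSTR mass balance: W = Q·C + k·V·C, so C = W/(Q + kV).
Q + kV = 2.616e+06 + 19·1.69e+09 = 3.211e+10 m³/yr.
C = 658/3.211e+10 = 2.049e-08 kg/m³ = 2.049e-05 mg/L = 0.02049 µg/L.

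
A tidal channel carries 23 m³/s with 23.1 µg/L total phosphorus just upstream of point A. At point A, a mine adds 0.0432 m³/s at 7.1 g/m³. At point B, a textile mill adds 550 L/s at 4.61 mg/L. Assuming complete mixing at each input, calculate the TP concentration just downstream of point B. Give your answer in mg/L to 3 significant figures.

23.1 µg/L = 0.0231 mg/L.
After input A: C = (23·0.0231 + 0.0432·7.1) / 23.04 = 0.03637 mg/L.
550 L/s = 0.55 m³/s.
After input B: C = (23.04·0.03637 + 0.55·4.61) / 23.59 = 0.143 mg/L.

0.143 mg/L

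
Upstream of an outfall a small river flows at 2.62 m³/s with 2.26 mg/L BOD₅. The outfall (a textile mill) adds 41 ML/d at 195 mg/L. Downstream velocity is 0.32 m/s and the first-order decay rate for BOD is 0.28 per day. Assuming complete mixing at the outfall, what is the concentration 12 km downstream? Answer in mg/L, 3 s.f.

28.2 mg/L

41 ML/d = 0.4745 m³/s.
After complete mixing, C₀ = (0.4745·195 + 2.62·2.26) / 3.095 = 31.82 mg/L.
Travel time t = 1.2e+04 m / 0.32 m/s = 3.75e+04 s = 0.434 d.
C = 31.82·exp(−0.28·0.434) = 31.82·0.8856 = 28.18 mg/L.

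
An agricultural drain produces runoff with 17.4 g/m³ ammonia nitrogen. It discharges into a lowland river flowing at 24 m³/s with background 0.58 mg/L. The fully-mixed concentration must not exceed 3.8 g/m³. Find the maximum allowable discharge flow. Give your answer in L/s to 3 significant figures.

Mass balance at complete mixing: C_std·(Q_w + Q_r) = Q_w·C_e + Q_r·C_b.
Rearranging, Q_w = Q_r·(C_std − C_b)/(C_e − C_std) = 24·(3.8 − 0.58) / (17.4 − 3.8) = 5.682 m³/s.
= 5682 L/s.

5680 L/s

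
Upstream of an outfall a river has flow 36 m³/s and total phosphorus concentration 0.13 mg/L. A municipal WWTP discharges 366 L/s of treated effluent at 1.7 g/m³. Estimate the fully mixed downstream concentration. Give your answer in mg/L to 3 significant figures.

366 L/s = 0.366 m³/s.
Flow-weighted mixing gives C = (0.366·1.7 + 36·0.13) / (0.366 + 36) = 5.302/36.37 = 0.1458 mg/L.

0.146 mg/L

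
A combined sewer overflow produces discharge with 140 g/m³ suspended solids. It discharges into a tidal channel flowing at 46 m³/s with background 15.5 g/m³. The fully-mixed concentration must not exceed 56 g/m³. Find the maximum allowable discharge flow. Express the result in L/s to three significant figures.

22200 L/s

Mass balance at complete mixing: C_std·(Q_w + Q_r) = Q_w·C_e + Q_r·C_b.
Rearranging, Q_w = Q_r·(C_std − C_b)/(C_e − C_std) = 46·(56 − 15.5) / (140 − 56) = 22.18 m³/s.
= 2.218e+04 L/s.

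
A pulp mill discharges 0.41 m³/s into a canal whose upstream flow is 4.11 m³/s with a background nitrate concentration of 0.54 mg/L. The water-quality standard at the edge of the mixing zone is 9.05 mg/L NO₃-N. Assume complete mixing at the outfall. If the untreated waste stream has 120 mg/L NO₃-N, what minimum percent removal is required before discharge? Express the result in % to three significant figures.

Mass balance: 9.05·4.52 = 0.41·Cₑ + 4.11·0.54.
Cₑ = (40.91 − 2.219) / 0.41 = 94.36 mg/L.
Required removal = 1 − 94.36/120 = 21.37 %.

21.4 %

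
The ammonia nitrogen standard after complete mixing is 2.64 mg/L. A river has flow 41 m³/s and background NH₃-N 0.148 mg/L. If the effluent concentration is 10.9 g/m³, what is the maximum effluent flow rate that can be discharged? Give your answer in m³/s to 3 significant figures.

12.4 m³/s

Mass balance at complete mixing: C_std·(Q_w + Q_r) = Q_w·C_e + Q_r·C_b.
Rearranging, Q_w = Q_r·(C_std − C_b)/(C_e − C_std) = 41·(2.64 − 0.148) / (10.9 − 2.64) = 12.37 m³/s.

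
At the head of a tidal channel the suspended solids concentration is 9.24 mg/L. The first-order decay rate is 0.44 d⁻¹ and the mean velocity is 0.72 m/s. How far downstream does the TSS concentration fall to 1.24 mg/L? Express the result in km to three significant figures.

284 km

From C = C₀·e^(−kt), t = ln(C₀/C)/k = ln(9.24/1.24)/0.44 = 2.008/0.44 = 4.565 d.
Distance = v·t = 0.72 m/s × 3.944e+05 s = 2.84e+05 m = 284 km.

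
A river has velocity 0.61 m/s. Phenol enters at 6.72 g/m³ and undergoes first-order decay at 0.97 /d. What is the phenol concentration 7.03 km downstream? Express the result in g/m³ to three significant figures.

5.90 g/m³

Travel time t = 7.03 km / 0.61 m/s = 7030/0.61 = 1.152e+04 s = 0.1334 d.
First-order decay: C = 6.72·exp(−0.97·0.1334) = 6.72·0.8786 = 5.904 g/m³.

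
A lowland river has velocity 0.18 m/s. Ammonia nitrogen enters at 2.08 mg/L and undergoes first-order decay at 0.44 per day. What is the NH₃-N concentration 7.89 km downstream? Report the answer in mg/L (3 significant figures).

Travel time t = 7.89 km / 0.18 m/s = 7890/0.18 = 4.383e+04 s = 0.5073 d.
First-order decay: C = 2.08·exp(−0.44·0.5073) = 2.08·0.7999 = 1.664 mg/L.

1.66 mg/L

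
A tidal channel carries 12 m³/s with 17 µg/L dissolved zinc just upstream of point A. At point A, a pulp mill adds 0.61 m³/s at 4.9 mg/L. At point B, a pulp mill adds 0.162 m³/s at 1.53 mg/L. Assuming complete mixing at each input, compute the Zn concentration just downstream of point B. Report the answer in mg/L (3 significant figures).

0.269 mg/L

17 µg/L = 0.017 mg/L.
After input A: C = (12·0.017 + 0.61·4.9) / 12.61 = 0.2532 mg/L.
After input B: C = (12.61·0.2532 + 0.162·1.53) / 12.77 = 0.2694 mg/L.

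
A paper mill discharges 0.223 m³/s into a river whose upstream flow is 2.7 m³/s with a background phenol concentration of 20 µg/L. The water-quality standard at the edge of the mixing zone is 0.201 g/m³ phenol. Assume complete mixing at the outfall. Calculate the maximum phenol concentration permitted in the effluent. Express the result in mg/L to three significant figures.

2.39 mg/L

20 µg/L = 0.02 mg/L.
Mass balance: 0.201·2.923 = 0.223·Cₑ + 2.7·0.02.
Cₑ = (0.5875 − 0.054) / 0.223 = 2.392 mg/L.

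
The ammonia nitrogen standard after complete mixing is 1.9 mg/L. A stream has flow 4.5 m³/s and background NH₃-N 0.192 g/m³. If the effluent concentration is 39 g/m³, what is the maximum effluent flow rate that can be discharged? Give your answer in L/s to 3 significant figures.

207 L/s

Mass balance at complete mixing: C_std·(Q_w + Q_r) = Q_w·C_e + Q_r·C_b.
Rearranging, Q_w = Q_r·(C_std − C_b)/(C_e − C_std) = 4.5·(1.9 − 0.192) / (39 − 1.9) = 0.2072 m³/s.
= 207.2 L/s.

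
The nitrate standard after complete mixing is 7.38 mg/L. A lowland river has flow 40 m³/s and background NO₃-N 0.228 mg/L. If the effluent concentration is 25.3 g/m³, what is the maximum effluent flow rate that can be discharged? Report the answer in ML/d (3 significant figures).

Mass balance at complete mixing: C_std·(Q_w + Q_r) = Q_w·C_e + Q_r·C_b.
Rearranging, Q_w = Q_r·(C_std − C_b)/(C_e − C_std) = 40·(7.38 − 0.228) / (25.3 − 7.38) = 15.96 m³/s.
= 1379 ML/d.

1380 ML/d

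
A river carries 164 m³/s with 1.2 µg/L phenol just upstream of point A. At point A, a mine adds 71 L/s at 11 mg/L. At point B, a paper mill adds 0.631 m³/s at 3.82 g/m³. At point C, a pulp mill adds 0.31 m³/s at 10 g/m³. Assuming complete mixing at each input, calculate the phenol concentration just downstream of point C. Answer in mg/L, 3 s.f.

0.0393 mg/L

1.2 µg/L = 0.0012 mg/L.
71 L/s = 0.071 m³/s.
After input A: C = (164·0.0012 + 0.071·11) / 164.1 = 0.00596 mg/L.
After input B: C = (164.1·0.00596 + 0.631·3.82) / 164.7 = 0.02057 mg/L.
After input C: C = (164.7·0.02057 + 0.31·10) / 165 = 0.03932 mg/L.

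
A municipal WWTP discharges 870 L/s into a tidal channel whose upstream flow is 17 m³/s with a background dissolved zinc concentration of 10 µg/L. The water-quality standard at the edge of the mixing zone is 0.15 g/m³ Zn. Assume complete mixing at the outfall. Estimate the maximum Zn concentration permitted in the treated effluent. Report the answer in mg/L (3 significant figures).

870 L/s = 0.87 m³/s.
10 µg/L = 0.01 mg/L.
Mass balance: 0.15·17.87 = 0.87·Cₑ + 17·0.01.
Cₑ = (2.68 − 0.17) / 0.87 = 2.886 mg/L.

2.89 mg/L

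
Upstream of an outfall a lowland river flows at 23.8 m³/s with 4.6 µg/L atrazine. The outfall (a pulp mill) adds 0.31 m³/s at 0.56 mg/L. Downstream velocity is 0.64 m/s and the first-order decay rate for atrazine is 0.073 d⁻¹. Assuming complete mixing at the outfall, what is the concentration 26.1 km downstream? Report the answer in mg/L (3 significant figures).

0.0113 mg/L

4.6 µg/L = 0.0046 mg/L.
After complete mixing, C₀ = (0.31·0.56 + 23.8·0.0046) / 24.11 = 0.01174 mg/L.
Travel time t = 2.61e+04 m / 0.64 m/s = 4.078e+04 s = 0.472 d.
C = 0.01174·exp(−0.073·0.472) = 0.01174·0.9661 = 0.01134 mg/L.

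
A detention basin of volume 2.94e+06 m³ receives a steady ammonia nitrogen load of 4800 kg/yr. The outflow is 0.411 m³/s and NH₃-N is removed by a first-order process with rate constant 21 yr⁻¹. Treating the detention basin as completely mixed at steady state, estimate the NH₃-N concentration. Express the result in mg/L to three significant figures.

0.0642 mg/L

Outflow Q = 0.411 m³/s × 3.156e+07 s/yr = 1.297e+07 m³/yr.
Steady-state CSTR mass balance: W = Q·C + k·V·C, so C = W/(Q + kV).
Q + kV = 1.297e+07 + 21·2.94e+06 = 7.471e+07 m³/yr.
C = 4800/7.471e+07 = 6.425e-05 kg/m³ = 0.06425 mg/L.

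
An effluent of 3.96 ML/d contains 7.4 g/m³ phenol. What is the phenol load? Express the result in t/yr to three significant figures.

3.96 ML/d = 0.04583 m³/s.
Mass flux = Q·C = 0.04583 m³/s × 7.4 g/m³ = 0.3392 g/s.
= 0.3392 g/s × 31.56 = 10.7 t/yr.

10.7 t/yr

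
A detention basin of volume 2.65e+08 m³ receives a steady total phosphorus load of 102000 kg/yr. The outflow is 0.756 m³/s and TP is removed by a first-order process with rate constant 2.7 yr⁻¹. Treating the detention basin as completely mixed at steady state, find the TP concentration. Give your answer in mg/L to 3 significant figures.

0.138 mg/L

Outflow Q = 0.756 m³/s × 3.156e+07 s/yr = 2.386e+07 m³/yr.
Steady-state CSTR mass balance: W = Q·C + k·V·C, so C = W/(Q + kV).
Q + kV = 2.386e+07 + 2.7·2.65e+08 = 7.394e+08 m³/yr.
C = 102000/7.394e+08 = 0.000138 kg/m³ = 0.138 mg/L.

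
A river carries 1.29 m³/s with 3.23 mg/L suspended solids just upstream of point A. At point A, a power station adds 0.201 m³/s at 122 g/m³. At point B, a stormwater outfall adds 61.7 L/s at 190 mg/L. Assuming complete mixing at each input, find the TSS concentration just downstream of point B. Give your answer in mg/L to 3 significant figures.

After input A: C = (1.29·3.23 + 0.201·122) / 1.491 = 19.24 mg/L.
61.7 L/s = 0.0617 m³/s.
After input B: C = (1.491·19.24 + 0.0617·190) / 1.553 = 26.03 mg/L.

26.0 mg/L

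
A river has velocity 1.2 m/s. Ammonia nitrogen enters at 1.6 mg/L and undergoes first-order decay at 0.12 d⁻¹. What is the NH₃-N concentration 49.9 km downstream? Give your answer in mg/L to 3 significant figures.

Travel time t = 49.9 km / 1.2 m/s = 4.99e+04/1.2 = 4.158e+04 s = 0.4813 d.
First-order decay: C = 1.6·exp(−0.12·0.4813) = 1.6·0.9439 = 1.51 mg/L.

1.51 mg/L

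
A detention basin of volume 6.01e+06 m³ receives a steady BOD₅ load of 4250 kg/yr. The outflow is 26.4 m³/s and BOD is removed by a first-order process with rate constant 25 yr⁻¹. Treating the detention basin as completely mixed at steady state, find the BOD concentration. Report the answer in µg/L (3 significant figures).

Outflow Q = 26.4 m³/s × 3.156e+07 s/yr = 8.331e+08 m³/yr.
Steady-state CSTR mass balance: W = Q·C + k·V·C, so C = W/(Q + kV).
Q + kV = 8.331e+08 + 25·6.01e+06 = 9.834e+08 m³/yr.
C = 4250/9.834e+08 = 4.322e-06 kg/m³ = 0.004322 mg/L = 4.322 µg/L.

4.32 µg/L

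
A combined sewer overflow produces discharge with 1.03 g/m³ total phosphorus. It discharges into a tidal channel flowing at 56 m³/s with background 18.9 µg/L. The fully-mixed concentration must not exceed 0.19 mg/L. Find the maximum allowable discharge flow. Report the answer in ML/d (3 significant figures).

986 ML/d

18.9 µg/L = 0.0189 mg/L.
Mass balance at complete mixing: C_std·(Q_w + Q_r) = Q_w·C_e + Q_r·C_b.
Rearranging, Q_w = Q_r·(C_std − C_b)/(C_e − C_std) = 56·(0.19 − 0.0189) / (1.03 − 0.19) = 11.41 m³/s.
= 985.5 ML/d.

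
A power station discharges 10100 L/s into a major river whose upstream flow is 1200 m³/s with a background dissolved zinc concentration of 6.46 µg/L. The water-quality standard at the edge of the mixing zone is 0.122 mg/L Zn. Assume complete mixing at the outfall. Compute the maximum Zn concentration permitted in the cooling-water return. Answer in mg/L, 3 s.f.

13.8 mg/L

10100 L/s = 10.1 m³/s.
6.46 µg/L = 0.00646 mg/L.
Mass balance: 0.122·1210 = 10.1·Cₑ + 1200·0.00646.
Cₑ = (147.6 − 7.752) / 10.1 = 13.85 mg/L.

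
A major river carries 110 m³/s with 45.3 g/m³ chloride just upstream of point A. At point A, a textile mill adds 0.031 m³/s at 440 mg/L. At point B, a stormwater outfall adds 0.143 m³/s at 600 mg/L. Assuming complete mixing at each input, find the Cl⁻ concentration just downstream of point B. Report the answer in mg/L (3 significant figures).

After input A: C = (110·45.3 + 0.031·440) / 110 = 45.41 mg/L.
After input B: C = (110·45.41 + 0.143·600) / 110.2 = 46.13 mg/L.

46.1 mg/L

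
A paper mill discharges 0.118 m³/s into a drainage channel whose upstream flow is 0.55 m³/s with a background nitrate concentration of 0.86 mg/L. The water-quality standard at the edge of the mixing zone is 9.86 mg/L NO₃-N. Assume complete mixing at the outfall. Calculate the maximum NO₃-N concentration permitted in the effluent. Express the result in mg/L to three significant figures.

51.8 mg/L

Mass balance: 9.86·0.668 = 0.118·Cₑ + 0.55·0.86.
Cₑ = (6.586 − 0.473) / 0.118 = 51.81 mg/L.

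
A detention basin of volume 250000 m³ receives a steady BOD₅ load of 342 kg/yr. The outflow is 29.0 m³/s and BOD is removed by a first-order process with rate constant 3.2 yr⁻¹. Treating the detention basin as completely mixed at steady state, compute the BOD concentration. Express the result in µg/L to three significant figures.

Outflow Q = 29.0 m³/s × 3.156e+07 s/yr = 9.152e+08 m³/yr.
Steady-state CSTR mass balance: W = Q·C + k·V·C, so C = W/(Q + kV).
Q + kV = 9.152e+08 + 3.2·250000 = 9.16e+08 m³/yr.
C = 342/9.16e+08 = 3.734e-07 kg/m³ = 0.0003734 mg/L = 0.3734 µg/L.

0.373 µg/L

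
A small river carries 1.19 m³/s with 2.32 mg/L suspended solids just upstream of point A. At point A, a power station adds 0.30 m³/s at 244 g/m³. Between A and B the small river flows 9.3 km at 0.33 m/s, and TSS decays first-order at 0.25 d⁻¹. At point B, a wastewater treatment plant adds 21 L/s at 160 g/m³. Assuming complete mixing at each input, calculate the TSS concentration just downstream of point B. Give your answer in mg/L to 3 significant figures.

After input A: C = (1.19·2.32 + 0.3·244) / 1.49 = 50.98 mg/L.
Over the 9.3 km reach to input B (t = 2.818e+04 s = 0.3262 d), decay gives C = 50.98·exp(−0.25·0.3262) = 46.99 mg/L.
21 L/s = 0.021 m³/s.
After input B: C = (1.49·46.99 + 0.021·160) / 1.511 = 48.56 mg/L.

48.6 mg/L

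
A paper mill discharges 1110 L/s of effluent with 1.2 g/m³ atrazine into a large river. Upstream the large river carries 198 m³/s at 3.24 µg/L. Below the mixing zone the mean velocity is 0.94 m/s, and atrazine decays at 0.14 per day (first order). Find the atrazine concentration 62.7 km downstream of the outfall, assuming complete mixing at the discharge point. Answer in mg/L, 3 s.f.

1110 L/s = 1.11 m³/s.
3.24 µg/L = 0.00324 mg/L.
After complete mixing, C₀ = (1.11·1.2 + 198·0.00324) / 199.1 = 0.009912 mg/L.
Travel time t = 6.27e+04 m / 0.94 m/s = 6.67e+04 s = 0.772 d.
C = 0.009912·exp(−0.14·0.772) = 0.009912·0.8976 = 0.008896 mg/L.

0.00890 mg/L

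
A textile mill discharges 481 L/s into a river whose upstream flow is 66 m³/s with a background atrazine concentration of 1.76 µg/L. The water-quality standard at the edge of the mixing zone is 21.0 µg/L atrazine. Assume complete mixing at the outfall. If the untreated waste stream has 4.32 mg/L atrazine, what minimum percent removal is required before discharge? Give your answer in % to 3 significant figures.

481 L/s = 0.481 m³/s.
1.76 µg/L = 0.00176 mg/L.
21.0 µg/L = 0.021 mg/L.
Mass balance: 0.021·66.48 = 0.481·Cₑ + 66·0.00176.
Cₑ = (1.396 − 0.1162) / 0.481 = 2.661 mg/L.
Required removal = 1 − 2.661/4.32 = 38.4 %.

38.4 %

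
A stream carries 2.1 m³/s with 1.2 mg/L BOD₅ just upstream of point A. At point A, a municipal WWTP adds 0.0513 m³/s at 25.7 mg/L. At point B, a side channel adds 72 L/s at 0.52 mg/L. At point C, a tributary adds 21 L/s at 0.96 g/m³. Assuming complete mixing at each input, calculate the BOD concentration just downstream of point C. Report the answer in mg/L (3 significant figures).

1.74 mg/L

After input A: C = (2.1·1.2 + 0.0513·25.7) / 2.151 = 1.784 mg/L.
72 L/s = 0.072 m³/s.
After input B: C = (2.151·1.784 + 0.072·0.52) / 2.223 = 1.743 mg/L.
21 L/s = 0.021 m³/s.
After input C: C = (2.223·1.743 + 0.021·0.96) / 2.244 = 1.736 mg/L.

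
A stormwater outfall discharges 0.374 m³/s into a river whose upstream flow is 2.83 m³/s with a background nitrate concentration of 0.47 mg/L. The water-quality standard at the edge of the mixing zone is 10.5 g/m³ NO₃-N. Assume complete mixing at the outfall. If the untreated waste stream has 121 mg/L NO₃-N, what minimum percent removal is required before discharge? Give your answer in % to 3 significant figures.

Mass balance: 10.5·3.204 = 0.374·Cₑ + 2.83·0.47.
Cₑ = (33.64 − 1.33) / 0.374 = 86.4 mg/L.
Required removal = 1 − 86.4/121 = 28.6 %.

28.6 %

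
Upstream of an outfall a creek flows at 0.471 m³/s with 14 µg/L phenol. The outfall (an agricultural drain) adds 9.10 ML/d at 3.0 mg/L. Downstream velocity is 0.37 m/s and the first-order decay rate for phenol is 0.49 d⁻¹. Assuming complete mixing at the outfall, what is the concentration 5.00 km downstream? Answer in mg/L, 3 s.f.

9.10 ML/d = 0.1053 m³/s.
14 µg/L = 0.014 mg/L.
After complete mixing, C₀ = (0.1053·3 + 0.471·0.014) / 0.5763 = 0.5597 mg/L.
Travel time t = 5000 m / 0.37 m/s = 1.351e+04 s = 0.1564 d.
C = 0.5597·exp(−0.49·0.1564) = 0.5597·0.9262 = 0.5184 mg/L.

0.518 mg/L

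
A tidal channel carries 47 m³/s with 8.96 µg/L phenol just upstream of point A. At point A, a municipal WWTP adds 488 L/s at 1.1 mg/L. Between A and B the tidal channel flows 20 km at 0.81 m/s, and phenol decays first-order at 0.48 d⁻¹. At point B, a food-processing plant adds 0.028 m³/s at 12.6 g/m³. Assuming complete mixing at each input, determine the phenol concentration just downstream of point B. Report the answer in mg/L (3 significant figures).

0.0250 mg/L

8.96 µg/L = 0.00896 mg/L.
488 L/s = 0.488 m³/s.
After input A: C = (47·0.00896 + 0.488·1.1) / 47.49 = 0.02017 mg/L.
Over the 20 km reach to input B (t = 2.469e+04 s = 0.2858 d), decay gives C = 0.02017·exp(−0.48·0.2858) = 0.01759 mg/L.
After input B: C = (47.49·0.01759 + 0.028·12.6) / 47.52 = 0.025 mg/L.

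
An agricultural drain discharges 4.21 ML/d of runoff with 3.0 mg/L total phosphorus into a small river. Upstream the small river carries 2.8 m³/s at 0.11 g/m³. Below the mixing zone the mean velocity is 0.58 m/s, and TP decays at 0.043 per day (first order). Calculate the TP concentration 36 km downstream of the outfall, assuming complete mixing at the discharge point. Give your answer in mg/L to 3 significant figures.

4.21 ML/d = 0.04873 m³/s.
After complete mixing, C₀ = (0.04873·3 + 2.8·0.11) / 2.849 = 0.1594 mg/L.
Travel time t = 3.6e+04 m / 0.58 m/s = 6.207e+04 s = 0.7184 d.
C = 0.1594·exp(−0.043·0.7184) = 0.1594·0.9696 = 0.1546 mg/L.

0.155 mg/L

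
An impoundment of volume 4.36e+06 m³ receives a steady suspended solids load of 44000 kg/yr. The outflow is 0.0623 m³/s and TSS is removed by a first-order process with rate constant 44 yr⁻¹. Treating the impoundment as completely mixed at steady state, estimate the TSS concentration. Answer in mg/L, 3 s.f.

0.227 mg/L

Outflow Q = 0.0623 m³/s × 3.156e+07 s/yr = 1.966e+06 m³/yr.
Steady-state CSTR mass balance: W = Q·C + k·V·C, so C = W/(Q + kV).
Q + kV = 1.966e+06 + 44·4.36e+06 = 1.938e+08 m³/yr.
C = 44000/1.938e+08 = 0.000227 kg/m³ = 0.227 mg/L.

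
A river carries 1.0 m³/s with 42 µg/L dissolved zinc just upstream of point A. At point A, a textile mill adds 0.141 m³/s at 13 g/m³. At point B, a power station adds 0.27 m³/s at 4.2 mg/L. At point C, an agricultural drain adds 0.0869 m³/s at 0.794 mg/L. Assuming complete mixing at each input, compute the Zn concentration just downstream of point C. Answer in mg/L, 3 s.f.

2.05 mg/L

42 µg/L = 0.042 mg/L.
After input A: C = (1·0.042 + 0.141·13) / 1.141 = 1.643 mg/L.
After input B: C = (1.141·1.643 + 0.27·4.2) / 1.411 = 2.133 mg/L.
After input C: C = (1.411·2.133 + 0.0869·0.794) / 1.498 = 2.055 mg/L.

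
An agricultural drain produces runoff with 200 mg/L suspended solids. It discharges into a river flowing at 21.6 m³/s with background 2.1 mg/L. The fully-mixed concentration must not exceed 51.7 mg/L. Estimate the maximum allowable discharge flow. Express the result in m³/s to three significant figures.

Mass balance at complete mixing: C_std·(Q_w + Q_r) = Q_w·C_e + Q_r·C_b.
Rearranging, Q_w = Q_r·(C_std − C_b)/(C_e − C_std) = 21.6·(51.7 − 2.1) / (200 − 51.7) = 7.224 m³/s.

7.22 m³/s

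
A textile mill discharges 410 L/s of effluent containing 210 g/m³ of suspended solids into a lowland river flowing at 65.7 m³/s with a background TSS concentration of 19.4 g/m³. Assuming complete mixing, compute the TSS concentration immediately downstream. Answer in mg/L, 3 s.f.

410 L/s = 0.41 m³/s.
Flow-weighted mixing gives C = (0.41·210 + 65.7·19.4) / (0.41 + 65.7) = 1361/66.11 = 20.58 mg/L.

20.6 mg/L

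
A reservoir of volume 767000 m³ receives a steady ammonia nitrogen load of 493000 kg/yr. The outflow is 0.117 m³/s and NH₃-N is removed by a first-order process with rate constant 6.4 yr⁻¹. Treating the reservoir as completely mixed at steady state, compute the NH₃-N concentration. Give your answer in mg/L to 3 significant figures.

57.3 mg/L

Outflow Q = 0.117 m³/s × 3.156e+07 s/yr = 3.692e+06 m³/yr.
Steady-state CSTR mass balance: W = Q·C + k·V·C, so C = W/(Q + kV).
Q + kV = 3.692e+06 + 6.4·767000 = 8.601e+06 m³/yr.
C = 493000/8.601e+06 = 0.05732 kg/m³ = 57.32 mg/L.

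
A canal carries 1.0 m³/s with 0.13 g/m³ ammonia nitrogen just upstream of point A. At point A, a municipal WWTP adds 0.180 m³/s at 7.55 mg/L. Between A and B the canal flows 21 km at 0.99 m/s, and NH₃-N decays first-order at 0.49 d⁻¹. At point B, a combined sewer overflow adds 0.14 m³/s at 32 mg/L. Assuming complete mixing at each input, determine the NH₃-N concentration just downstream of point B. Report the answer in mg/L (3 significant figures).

4.39 mg/L

After input A: C = (1·0.13 + 0.18·7.55) / 1.18 = 1.262 mg/L.
Over the 21 km reach to input B (t = 2.121e+04 s = 0.2455 d), decay gives C = 1.262·exp(−0.49·0.2455) = 1.119 mg/L.
After input B: C = (1.18·1.119 + 0.14·32) / 1.32 = 4.394 mg/L.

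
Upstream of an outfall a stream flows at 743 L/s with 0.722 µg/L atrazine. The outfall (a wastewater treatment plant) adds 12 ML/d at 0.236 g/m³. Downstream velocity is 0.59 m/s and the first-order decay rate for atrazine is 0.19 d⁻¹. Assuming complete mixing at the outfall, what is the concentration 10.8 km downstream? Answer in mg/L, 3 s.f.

0.0363 mg/L

12 ML/d = 0.1389 m³/s.
743 L/s = 0.743 m³/s.
0.722 µg/L = 0.000722 mg/L.
After complete mixing, C₀ = (0.1389·0.236 + 0.743·0.000722) / 0.8819 = 0.03778 mg/L.
Travel time t = 1.08e+04 m / 0.59 m/s = 1.831e+04 s = 0.2119 d.
C = 0.03778·exp(−0.19·0.2119) = 0.03778·0.9605 = 0.03629 mg/L.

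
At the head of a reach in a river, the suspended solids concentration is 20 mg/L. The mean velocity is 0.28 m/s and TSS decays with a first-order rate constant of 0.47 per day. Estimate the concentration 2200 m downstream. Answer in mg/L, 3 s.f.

19.2 mg/L

Travel time t = 2200 m / 0.28 m/s = 2200/0.28 = 7857 s = 0.09094 d.
First-order decay: C = 20·exp(−0.47·0.09094) = 20·0.9582 = 19.16 mg/L.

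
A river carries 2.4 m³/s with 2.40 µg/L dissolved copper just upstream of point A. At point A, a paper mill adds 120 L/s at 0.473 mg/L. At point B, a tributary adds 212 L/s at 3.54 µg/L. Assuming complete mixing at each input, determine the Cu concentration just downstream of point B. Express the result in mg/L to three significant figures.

2.40 µg/L = 0.0024 mg/L.
120 L/s = 0.12 m³/s.
After input A: C = (2.4·0.0024 + 0.12·0.473) / 2.52 = 0.02481 mg/L.
212 L/s = 0.212 m³/s.
3.54 µg/L = 0.00354 mg/L.
After input B: C = (2.52·0.02481 + 0.212·0.00354) / 2.732 = 0.02316 mg/L.

0.0232 mg/L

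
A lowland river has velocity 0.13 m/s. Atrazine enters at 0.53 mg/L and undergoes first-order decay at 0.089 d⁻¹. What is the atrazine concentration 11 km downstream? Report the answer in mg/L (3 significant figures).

Travel time t = 11 km / 0.13 m/s = 1.1e+04/0.13 = 8.462e+04 s = 0.9793 d.
First-order decay: C = 0.53·exp(−0.089·0.9793) = 0.53·0.9165 = 0.4858 mg/L.

0.486 mg/L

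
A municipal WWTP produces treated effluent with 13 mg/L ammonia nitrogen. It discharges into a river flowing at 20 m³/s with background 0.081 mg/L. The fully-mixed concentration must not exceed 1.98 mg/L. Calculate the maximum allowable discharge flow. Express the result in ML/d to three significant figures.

Mass balance at complete mixing: C_std·(Q_w + Q_r) = Q_w·C_e + Q_r·C_b.
Rearranging, Q_w = Q_r·(C_std − C_b)/(C_e − C_std) = 20·(1.98 − 0.081) / (13 − 1.98) = 3.446 m³/s.
= 297.8 ML/d.

298 ML/d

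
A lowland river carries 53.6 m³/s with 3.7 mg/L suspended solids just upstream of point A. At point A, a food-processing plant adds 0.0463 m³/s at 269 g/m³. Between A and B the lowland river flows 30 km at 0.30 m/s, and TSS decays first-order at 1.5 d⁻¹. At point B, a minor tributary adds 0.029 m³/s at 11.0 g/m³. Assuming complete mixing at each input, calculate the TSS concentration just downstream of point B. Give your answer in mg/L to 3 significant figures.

0.698 mg/L

After input A: C = (53.6·3.7 + 0.0463·269) / 53.65 = 3.929 mg/L.
Over the 30 km reach to input B (t = 1e+05 s = 1.157 d), decay gives C = 3.929·exp(−1.5·1.157) = 0.6923 mg/L.
After input B: C = (53.65·0.6923 + 0.029·11) / 53.68 = 0.6979 mg/L.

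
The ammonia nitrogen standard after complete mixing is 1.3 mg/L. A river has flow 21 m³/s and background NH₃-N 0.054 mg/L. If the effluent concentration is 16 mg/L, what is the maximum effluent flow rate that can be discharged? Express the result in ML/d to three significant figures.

Mass balance at complete mixing: C_std·(Q_w + Q_r) = Q_w·C_e + Q_r·C_b.
Rearranging, Q_w = Q_r·(C_std − C_b)/(C_e − C_std) = 21·(1.3 − 0.054) / (16 − 1.3) = 1.78 m³/s.
= 153.8 ML/d.

154 ML/d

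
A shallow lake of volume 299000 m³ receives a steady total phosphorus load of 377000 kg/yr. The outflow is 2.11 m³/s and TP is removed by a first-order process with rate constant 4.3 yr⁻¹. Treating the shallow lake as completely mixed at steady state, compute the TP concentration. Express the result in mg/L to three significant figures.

5.55 mg/L

Outflow Q = 2.11 m³/s × 3.156e+07 s/yr = 6.659e+07 m³/yr.
Steady-state CSTR mass balance: W = Q·C + k·V·C, so C = W/(Q + kV).
Q + kV = 6.659e+07 + 4.3·299000 = 6.787e+07 m³/yr.
C = 377000/6.787e+07 = 0.005555 kg/m³ = 5.555 mg/L.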